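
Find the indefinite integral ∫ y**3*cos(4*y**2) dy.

Let u = y², du = 2y dy; rewrite as (1/2)∫ u^1·cos(4u) du.
Now integrate by parts 1 time.

y**2*sin(4*y**2)/8 + cos(4*y**2)/32 + C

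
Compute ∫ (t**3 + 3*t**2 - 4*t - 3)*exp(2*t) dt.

(4*t**3 + 6*t**2 - 22*t - 1)*exp(2*t)/8 + C

Use integration by parts with u = t**3 + 3*t**2 - 4*t - 3, dv = exp(2*t) dt, so v = exp(2*t)/2.
Apply parts 3 times (tabular method): alternate signs, differentiate u down to 0, integrate dv up.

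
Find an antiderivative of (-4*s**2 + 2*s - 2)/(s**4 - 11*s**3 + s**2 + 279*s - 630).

Factor the denominator: (s - 7)*(s - 6)*(s - 3)*(s + 5).
Partial-fraction decomposition: 7/(66*(s + 5)) - 1/(3*(s - 3)) + 134/(33*(s - 6)) - 23/(6*(s - 7)).
Integrate each term: A/(s−a) contributes A·log|s−a|.

-23*log(s - 7)/6 + 134*log(s - 6)/33 - log(s - 3)/3 + 7*log(s + 5)/66 + C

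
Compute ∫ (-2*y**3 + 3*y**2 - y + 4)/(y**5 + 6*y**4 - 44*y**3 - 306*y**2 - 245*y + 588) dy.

Factor the denominator: (y - 7)*(y - 1)*(y + 3)*(y + 4)*(y + 7).
Partial-fraction decomposition: 211/(336*(y + 7)) - 184/(165*(y + 4)) + 11/(20*(y + 3)) - 1/(240*(y - 1)) - 271/(4620*(y - 7)).
Integrate each term: A/(y−a) contributes A·log|y−a|.

-271*log(y - 7)/4620 - log(y - 1)/240 + 11*log(y + 3)/20 - 184*log(y + 4)/165 + 211*log(y + 7)/336 + C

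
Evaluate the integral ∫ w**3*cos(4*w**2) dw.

w**2*sin(4*w**2)/8 + cos(4*w**2)/32 + C

Let u = w², du = 2w dw; rewrite as (1/2)∫ u^1·cos(4u) du.
Now integrate by parts 1 time.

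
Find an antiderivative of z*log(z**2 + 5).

z**2*log(z**2 + 5)/2 - z**2/2 + 5*log(z**2 + 5)/2 + C

Let u = z**2 + 5, so du = (2*z) dz.
The integral becomes (1/2)·∫ log(u) du; integrate by parts with u′=log(u), dv′=du.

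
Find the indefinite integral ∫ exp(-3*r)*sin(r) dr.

Let I denote the integral. Integrate by parts with u = sin(r), dv = exp(-3*r) dr, so v = -exp(-3*r)/3: I = -exp(-3*r)*sin(r)/3 + (1/3)·∫ exp(-3*r)*cos(r) dr.
Apply parts again with u = cos(r), dv = exp(-3*r) dr: ∫ exp(-3*r)*cos(r) dr = -exp(-3*r)*cos(r)/3 − (1/3)·I. Substituting back brings back I: I = -exp(-3*r)*sin(r)/3 - exp(-3*r)*cos(r)/9 − (1/9)·I.
Solving for I: (1 + 1/9)·I equals the remaining terms, so I = (9/10)·(-exp(-3*r)*sin(r)/3 - exp(-3*r)*cos(r)/9).

-3*exp(-3*r)*sin(r)/10 - exp(-3*r)*cos(r)/10 + C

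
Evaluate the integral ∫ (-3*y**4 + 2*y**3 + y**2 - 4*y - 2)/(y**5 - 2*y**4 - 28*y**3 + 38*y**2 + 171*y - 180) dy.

Factor the denominator: (y - 5)*(y - 3)*(y - 1)*(y + 3)*(y + 4).
Partial-fraction decomposition: -866/(315*(y + 4)) + 139/(96*(y + 3)) - 3/(80*(y - 1)) + 97/(84*(y - 3)) - 811/(288*(y - 5)).
Integrate each term: A/(y−a) contributes A·log|y−a|.

-811*log(y - 5)/288 + 97*log(y - 3)/84 - 3*log(y - 1)/80 + 139*log(y + 3)/96 - 866*log(y + 4)/315 + C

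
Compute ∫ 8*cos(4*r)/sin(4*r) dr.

Let u = sin(4*r), so du = (4*cos(4*r)) dr.
Rewriting, the integral becomes 2·∫ 1/u du = 2·log(u).
Substituting back, u = sin(4*r).

2*log(sin(4*r)) + C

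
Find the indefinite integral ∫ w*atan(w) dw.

w**2*atan(w)/2 - w/2 + atan(w)/2 + C

Use integration by parts with u = arctan(w), dv = w dw.
Then du = 1/(w**2 + 1) dw.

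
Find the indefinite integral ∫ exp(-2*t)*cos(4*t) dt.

Let I denote the integral. Integrate by parts with u = cos(4*t), dv = exp(-2*t) dt, so v = -exp(-2*t)/2: I = -exp(-2*t)*cos(4*t)/2 − 2·∫ exp(-2*t)*sin(4*t) dt.
Apply parts again with u = sin(4*t), dv = exp(-2*t) dt: ∫ exp(-2*t)*sin(4*t) dt = -exp(-2*t)*sin(4*t)/2 + 2·I. Substituting back brings back I: I = exp(-2*t)*sin(4*t) - exp(-2*t)*cos(4*t)/2 − 4·I.
Solving for I: (1 + 4)·I equals the remaining terms, so I = (1/5)·(exp(-2*t)*sin(4*t) - exp(-2*t)*cos(4*t)/2).

exp(-2*t)*sin(4*t)/5 - exp(-2*t)*cos(4*t)/10 + C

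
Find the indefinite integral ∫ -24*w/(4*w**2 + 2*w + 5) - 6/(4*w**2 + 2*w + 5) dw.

Let u = 4*w**2 + 2*w + 5, so du = (8*w + 2) dw.
Rewriting, the integral becomes -3·∫ 1/u du = -3·log(u).
Substituting back, u = 4*w**2 + 2*w + 5.

-3*log(4*w**2 + 2*w + 5) + C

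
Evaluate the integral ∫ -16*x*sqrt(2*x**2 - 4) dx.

Let u = 2*x**2 - 4, so du = (4*x) dx.
Rewriting, the integral becomes -4·∫ √u du = -4·(2/3)u^(3/2).
Substituting back, u = 2*x**2 - 4.

-8*(2*x**2 - 4)**(3/2)/3 + C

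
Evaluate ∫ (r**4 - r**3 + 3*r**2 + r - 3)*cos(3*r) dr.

Use integration by parts with u = r**4 - r**3 + 3*r**2 + r - 3, dv = cos(3*r) dr, so v = sin(3*r)/3.
Apply parts 4 times (tabular method): alternate signs, differentiate u down to 0, integrate dv up.

r**4*sin(3*r)/3 - r**3*sin(3*r)/3 + 4*r**3*cos(3*r)/9 + 5*r**2*sin(3*r)/9 - r**2*cos(3*r)/3 + 5*r*sin(3*r)/9 + 10*r*cos(3*r)/27 - 91*sin(3*r)/81 + 5*cos(3*r)/27 + C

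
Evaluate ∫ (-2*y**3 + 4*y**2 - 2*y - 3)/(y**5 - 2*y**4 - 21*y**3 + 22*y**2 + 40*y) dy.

-3*log(y)/40 - 163*log(y - 5)/810 + 7*log(y - 2)/108 - 5*log(y + 1)/54 + 197*log(y + 4)/648 + C

Factor the denominator: y*(y - 5)*(y - 2)*(y + 1)*(y + 4).
Partial-fraction decomposition: 197/(648*(y + 4)) - 5/(54*(y + 1)) + 7/(108*(y - 2)) - 163/(810*(y - 5)) - 3/(40*y).
Integrate each term: A/(y−a) contributes A·log|y−a|.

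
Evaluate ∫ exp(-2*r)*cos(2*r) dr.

Let I denote the integral. Integrate by parts with u = cos(2*r), dv = exp(-2*r) dr, so v = -exp(-2*r)/2: I = -exp(-2*r)*cos(2*r)/2 − ∫ exp(-2*r)*sin(2*r) dr.
Apply parts again with u = sin(2*r), dv = exp(-2*r) dr: ∫ exp(-2*r)*sin(2*r) dr = -exp(-2*r)*sin(2*r)/2 + I. Substituting back brings back I: I = exp(-2*r)*sin(2*r)/2 - exp(-2*r)*cos(2*r)/2 − I.
Solving for I: (1 + 1)·I equals the remaining terms, so I = (1/2)·(exp(-2*r)*sin(2*r)/2 - exp(-2*r)*cos(2*r)/2).

exp(-2*r)*sin(2*r)/4 - exp(-2*r)*cos(2*r)/4 + C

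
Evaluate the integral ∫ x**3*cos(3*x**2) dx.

x**2*sin(3*x**2)/6 + cos(3*x**2)/18 + C

Let u = x², du = 2x dx; rewrite as (1/2)∫ u^1·cos(3u) du.
Now integrate by parts 1 time.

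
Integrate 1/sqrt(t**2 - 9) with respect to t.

log(t + sqrt(t**2 - 9)) + C

Substitute t = 3·sec(θ), so dt = 3·sec(θ)*tan(θ) dθ and the radical becomes sqrt(t**2 - 9) = 3·tan(θ) by the Pythagorean identity.
Integrate the resulting trig expression in θ, then back-substitute sec(θ) = t/3, tan(θ) = sqrt(t**2 - 9)/3 (absorbing any constant into C).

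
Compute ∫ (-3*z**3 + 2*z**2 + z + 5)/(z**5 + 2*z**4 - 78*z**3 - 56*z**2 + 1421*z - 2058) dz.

-919*log(z - 7)/3920 + 11*log(z - 3)/80 - log(z - 2)/45 + 1051*log(z + 7)/8820 + 25/(28*z + 196) + C

Factor the denominator: (z - 7)*(z - 3)*(z - 2)*(z + 7)**2.
Partial-fraction decomposition: 1051/(8820*(z + 7)) - 25/(28*(z + 7)**2) - 1/(45*(z - 2)) + 11/(80*(z - 3)) - 919/(3920*(z - 7)).
Integrate each term; A/(z−a) gives A·log|z−a|; A/(z−a)² gives −A/(z−a).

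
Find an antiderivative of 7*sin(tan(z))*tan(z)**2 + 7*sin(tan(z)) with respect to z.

Let u = tan(z), so du = (tan(z)**2 + 1) dz.
Rewriting, the integral becomes 7·∫ sin(u) du = 7·-cos(u).
Substituting back, u = tan(z).

-7*cos(tan(z)) + C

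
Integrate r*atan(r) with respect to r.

Use integration by parts with u = arctan(r), dv = r dr.
Then du = 1/(r**2 + 1) dr.

r**2*atan(r)/2 - r/2 + atan(r)/2 + C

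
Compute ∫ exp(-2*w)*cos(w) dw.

exp(-2*w)*sin(w)/5 - 2*exp(-2*w)*cos(w)/5 + C

Let I denote the integral. Integrate by parts with u = cos(w), dv = exp(-2*w) dw, so v = -exp(-2*w)/2: I = -exp(-2*w)*cos(w)/2 − (1/2)·∫ exp(-2*w)*sin(w) dw.
Apply parts again with u = sin(w), dv = exp(-2*w) dw: ∫ exp(-2*w)*sin(w) dw = -exp(-2*w)*sin(w)/2 + (1/2)·I. Substituting back brings back I: I = exp(-2*w)*sin(w)/4 - exp(-2*w)*cos(w)/2 − (1/4)·I.
Solving for I: (1 + 1/4)·I equals the remaining terms, so I = (4/5)·(exp(-2*w)*sin(w)/4 - exp(-2*w)*cos(w)/2).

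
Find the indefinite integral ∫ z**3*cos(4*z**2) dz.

Let u = z², du = 2z dz; rewrite as (1/2)∫ u^1·cos(4u) du.
Now integrate by parts 1 time.

z**2*sin(4*z**2)/8 + cos(4*z**2)/32 + C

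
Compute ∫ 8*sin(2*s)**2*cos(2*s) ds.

4*sin(2*s)**3/3 + C

Let u = sin(2*s), so du = (2*cos(2*s)) ds.
Rewriting, the integral becomes 4·∫ u^2 du = 4·u^3/3.
Substituting back, u = sin(2*s).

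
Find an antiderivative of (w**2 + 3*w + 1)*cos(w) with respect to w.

w**2*sin(w) + 3*w*sin(w) + 2*w*cos(w) - sin(w) + 3*cos(w) + C

Use integration by parts with u = w**2 + 3*w + 1, dv = cos(w) dw, so v = sin(w).
Apply parts 2 times (tabular method): alternate signs, differentiate u down to 0, integrate dv up.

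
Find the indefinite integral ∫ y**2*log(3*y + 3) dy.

Use integration by parts with u = log(3*y + 3), dv = y**2 dy.
Then du = 3/(3*y + 3) dy and v = y**3/3.

y**3*log(3*y + 3)/3 - y**3/9 + y**2/6 - y/3 + log(y + 1)/3 + C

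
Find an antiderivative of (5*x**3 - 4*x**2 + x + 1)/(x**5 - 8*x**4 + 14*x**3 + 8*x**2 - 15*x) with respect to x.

Factor the denominator: x*(x - 5)*(x - 3)*(x - 1)*(x + 1).
Partial-fraction decomposition: -3/(16*(x + 1)) + 3/(16*(x - 1)) - 103/(48*(x - 3)) + 177/(80*(x - 5)) - 1/(15*x).
Integrate each term: A/(x−a) contributes A·log|x−a|.

-log(x)/15 + 177*log(x - 5)/80 - 103*log(x - 3)/48 + 3*log(x - 1)/16 - 3*log(x + 1)/16 + C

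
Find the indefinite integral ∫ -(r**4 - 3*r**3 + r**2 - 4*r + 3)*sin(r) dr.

r**4*cos(r) - 4*r**3*sin(r) - 3*r**3*cos(r) + 9*r**2*sin(r) - 11*r**2*cos(r) + 22*r*sin(r) + 14*r*cos(r) - 14*sin(r) + 25*cos(r) + C

Use integration by parts with u = r**4 - 3*r**3 + r**2 - 4*r + 3, dv = -sin(r) dr, so v = cos(r).
Apply parts 4 times (tabular method): alternate signs, differentiate u down to 0, integrate dv up.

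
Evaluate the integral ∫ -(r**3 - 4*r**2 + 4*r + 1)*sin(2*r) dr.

r**3*cos(2*r)/2 - 3*r**2*sin(2*r)/4 - 2*r**2*cos(2*r) + 2*r*sin(2*r) + 5*r*cos(2*r)/4 - 5*sin(2*r)/8 + 3*cos(2*r)/2 + C

Use integration by parts with u = r**3 - 4*r**2 + 4*r + 1, dv = -sin(2*r) dr, so v = cos(2*r)/2.
Apply parts 3 times (tabular method): alternate signs, differentiate u down to 0, integrate dv up.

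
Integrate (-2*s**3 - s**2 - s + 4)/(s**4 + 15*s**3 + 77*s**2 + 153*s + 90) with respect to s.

3*log(s + 1)/20 - 13*log(s + 3)/3 + 117*log(s + 5)/4 - 406*log(s + 6)/15 + C

Factor the denominator: (s + 1)*(s + 3)*(s + 5)*(s + 6).
Partial-fraction decomposition: -406/(15*(s + 6)) + 117/(4*(s + 5)) - 13/(3*(s + 3)) + 3/(20*(s + 1)).
Integrate each term: A/(s−a) contributes A·log|s−a|.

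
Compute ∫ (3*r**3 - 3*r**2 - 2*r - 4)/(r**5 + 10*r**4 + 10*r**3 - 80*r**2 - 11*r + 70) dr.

Factor the denominator: (r - 2)*(r - 1)*(r + 1)*(r + 5)*(r + 7).
Partial-fraction decomposition: -583/(432*(r + 7)) + 37/(28*(r + 5)) - 1/(18*(r + 1)) + 1/(16*(r - 1)) + 4/(189*(r - 2)).
Integrate each term: A/(r−a) contributes A·log|r−a|.

4*log(r - 2)/189 + log(r - 1)/16 - log(r + 1)/18 + 37*log(r + 5)/28 - 583*log(r + 7)/432 + C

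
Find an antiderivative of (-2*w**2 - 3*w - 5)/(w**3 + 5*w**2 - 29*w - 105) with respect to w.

Factor the denominator: (w - 5)*(w + 3)*(w + 7).
Partial-fraction decomposition: -41/(24*(w + 7)) + 7/(16*(w + 3)) - 35/(48*(w - 5)).
Integrate each term: A/(w−a) contributes A·log|w−a|.

-35*log(w - 5)/48 + 7*log(w + 3)/16 - 41*log(w + 7)/24 + C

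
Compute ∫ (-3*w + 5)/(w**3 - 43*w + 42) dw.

Factor the denominator: (w - 6)*(w - 1)*(w + 7).
Partial-fraction decomposition: 1/(4*(w + 7)) - 1/(20*(w - 1)) - 1/(5*(w - 6)).
Integrate each term: A/(w−a) contributes A·log|w−a|.

-log(w - 6)/5 - log(w - 1)/20 + log(w + 7)/4 + C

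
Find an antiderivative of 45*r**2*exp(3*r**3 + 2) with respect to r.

5*exp(3*r**3 + 2) + C

Let u = 3*r**3 + 2, so du = (9*r**2) dr.
Rewriting, the integral becomes 5·∫ e^u du = 5·e^u.
Substituting back, u = 3*r**3 + 2.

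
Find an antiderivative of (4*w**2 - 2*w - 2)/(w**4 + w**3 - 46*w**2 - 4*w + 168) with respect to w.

Factor the denominator: (w - 6)*(w - 2)*(w + 2)*(w + 7).
Partial-fraction decomposition: -16/(45*(w + 7)) + 9/(80*(w + 2)) - 5/(72*(w - 2)) + 5/(16*(w - 6)).
Integrate each term: A/(w−a) contributes A·log|w−a|.

5*log(w - 6)/16 - 5*log(w - 2)/72 + 9*log(w + 2)/80 - 16*log(w + 7)/45 + C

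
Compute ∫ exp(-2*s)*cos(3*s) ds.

Let I denote the integral. Integrate by parts with u = cos(3*s), dv = exp(-2*s) ds, so v = -exp(-2*s)/2: I = -exp(-2*s)*cos(3*s)/2 − (3/2)·∫ exp(-2*s)*sin(3*s) ds.
Apply parts again with u = sin(3*s), dv = exp(-2*s) ds: ∫ exp(-2*s)*sin(3*s) ds = -exp(-2*s)*sin(3*s)/2 + (3/2)·I. Substituting back brings back I: I = 3*exp(-2*s)*sin(3*s)/4 - exp(-2*s)*cos(3*s)/2 − (9/4)·I.
Solving for I: (1 + 9/4)·I equals the remaining terms, so I = (4/13)·(3*exp(-2*s)*sin(3*s)/4 - exp(-2*s)*cos(3*s)/2).

3*exp(-2*s)*sin(3*s)/13 - 2*exp(-2*s)*cos(3*s)/13 + C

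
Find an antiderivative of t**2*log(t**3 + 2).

t**3*log(t**3 + 2)/3 - t**3/3 + 2*log(t**3 + 2)/3 + C

Let u = t**3 + 2, so du = (3*t**2) dt.
The integral becomes (1/3)·∫ log(u) du; integrate by parts with u′=log(u), dv′=du.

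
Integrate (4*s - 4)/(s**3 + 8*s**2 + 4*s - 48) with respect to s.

Factor the denominator: (s - 2)*(s + 4)*(s + 6).
Partial-fraction decomposition: -7/(4*(s + 6)) + 5/(3*(s + 4)) + 1/(12*(s - 2)).
Integrate each term: A/(s−a) contributes A·log|s−a|.

log(s - 2)/12 + 5*log(s + 4)/3 - 7*log(s + 6)/4 + C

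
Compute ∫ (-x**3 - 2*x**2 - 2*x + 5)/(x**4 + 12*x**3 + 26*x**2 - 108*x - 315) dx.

Factor the denominator: (x - 3)*(x + 3)*(x + 5)*(x + 7).
Partial-fraction decomposition: -33/(10*(x + 7)) + 45/(16*(x + 5)) - 5/(12*(x + 3)) - 23/(240*(x - 3)).
Integrate each term: A/(x−a) contributes A·log|x−a|.

-23*log(x - 3)/240 - 5*log(x + 3)/12 + 45*log(x + 5)/16 - 33*log(x + 7)/10 + C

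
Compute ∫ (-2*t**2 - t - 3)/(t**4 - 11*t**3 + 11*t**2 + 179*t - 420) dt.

Factor the denominator: (t - 7)*(t - 5)*(t - 3)*(t + 4).
Partial-fraction decomposition: 31/(693*(t + 4)) - 3/(7*(t - 3)) + 29/(18*(t - 5)) - 27/(22*(t - 7)).
Integrate each term: A/(t−a) contributes A·log|t−a|.

-27*log(t - 7)/22 + 29*log(t - 5)/18 - 3*log(t - 3)/7 + 31*log(t + 4)/693 + C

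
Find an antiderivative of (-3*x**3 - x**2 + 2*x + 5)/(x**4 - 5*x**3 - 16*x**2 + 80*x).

log(x)/16 - 77*log(x - 5)/9 + 195*log(x - 4)/32 - 173*log(x + 4)/288 + C

Factor the denominator: x*(x - 5)*(x - 4)*(x + 4).
Partial-fraction decomposition: -173/(288*(x + 4)) + 195/(32*(x - 4)) - 77/(9*(x - 5)) + 1/(16*x).
Integrate each term: A/(x−a) contributes A·log|x−a|.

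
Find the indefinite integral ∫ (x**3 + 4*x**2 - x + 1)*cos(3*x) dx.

x**3*sin(3*x)/3 + 4*x**2*sin(3*x)/3 + x**2*cos(3*x)/3 - 5*x*sin(3*x)/9 + 8*x*cos(3*x)/9 + sin(3*x)/27 - 5*cos(3*x)/27 + C

Use integration by parts with u = x**3 + 4*x**2 - x + 1, dv = cos(3*x) dx, so v = sin(3*x)/3.
Apply parts 3 times (tabular method): alternate signs, differentiate u down to 0, integrate dv up.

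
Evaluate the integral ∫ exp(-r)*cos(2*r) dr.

2*exp(-r)*sin(2*r)/5 - exp(-r)*cos(2*r)/5 + C

Let I denote the integral. Integrate by parts with u = cos(2*r), dv = exp(-r) dr, so v = -exp(-r): I = -exp(-r)*cos(2*r) − 2·∫ exp(-r)*sin(2*r) dr.
Apply parts again with u = sin(2*r), dv = exp(-r) dr: ∫ exp(-r)*sin(2*r) dr = -exp(-r)*sin(2*r) + 2·I. Substituting back brings back I: I = 2*exp(-r)*sin(2*r) - exp(-r)*cos(2*r) − 4·I.
Solving for I: (1 + 4)·I equals the remaining terms, so I = (1/5)·(2*exp(-r)*sin(2*r) - exp(-r)*cos(2*r)).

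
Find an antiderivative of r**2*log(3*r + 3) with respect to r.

r**3*log(3*r + 3)/3 - r**3/9 + r**2/6 - r/3 + log(r + 1)/3 + C

Use integration by parts with u = log(3*r + 3), dv = r**2 dr.
Then du = 3/(3*r + 3) dr and v = r**3/3.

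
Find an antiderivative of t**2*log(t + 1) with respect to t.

Use integration by parts with u = log(t + 1), dv = t**2 dt.
Then du = 1/(t + 1) dt and v = t**3/3.

t**3*log(t + 1)/3 - t**3/9 + t**2/6 - t/3 + log(t + 1)/3 + C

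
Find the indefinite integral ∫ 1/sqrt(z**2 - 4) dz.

Substitute z = 2·sec(θ), so dz = 2·sec(θ)*tan(θ) dθ and the radical becomes sqrt(z**2 - 4) = 2·tan(θ) by the Pythagorean identity.
Integrate the resulting trig expression in θ, then back-substitute sec(θ) = z/2, tan(θ) = sqrt(z**2 - 4)/2 (absorbing any constant into C).

log(z + sqrt(z**2 - 4)) + C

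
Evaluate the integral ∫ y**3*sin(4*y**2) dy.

-y**2*cos(4*y**2)/8 + sin(4*y**2)/32 + C

Let u = y², du = 2y dy; rewrite as (1/2)∫ u^1·sin(4u) du.
Now integrate by parts 1 time.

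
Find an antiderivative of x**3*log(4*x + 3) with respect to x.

Use integration by parts with u = log(4*x + 3), dv = x**3 dx.
Then du = 4/(4*x + 3) dx and v = x**4/4.

x**4*log(4*x + 3)/4 - x**4/16 + x**3/16 - 9*x**2/128 + 27*x/256 - 81*log(4*x + 3)/1024 + C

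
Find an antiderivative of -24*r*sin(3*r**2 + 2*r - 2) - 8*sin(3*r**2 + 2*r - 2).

Let u = 3*r**2 + 2*r - 2, so du = (6*r + 2) dr.
Rewriting, the integral becomes -4·∫ sin(u) du = -4·-cos(u).
Substituting back, u = 3*r**2 + 2*r - 2.

4*cos(3*r**2 + 2*r - 2) + C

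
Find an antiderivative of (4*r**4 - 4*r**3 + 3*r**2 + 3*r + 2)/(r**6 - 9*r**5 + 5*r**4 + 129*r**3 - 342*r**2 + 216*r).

Factor the denominator: r*(r - 6)*(r - 3)**2*(r - 1)*(r + 4).
Partial-fraction decomposition: -659/(4900*(r + 4)) - 2/(25*(r - 1)) - 212/(147*(r - 3)) - 127/(63*(r - 3)**2) + 1112/(675*(r - 6)) + 1/(108*r).
Integrate each term; A/(r−a) gives A·log|r−a|; A/(r−a)² gives −A/(r−a).

log(r)/108 + 1112*log(r - 6)/675 - 212*log(r - 3)/147 - 2*log(r - 1)/25 - 659*log(r + 4)/4900 + 127/(63*r - 189) + C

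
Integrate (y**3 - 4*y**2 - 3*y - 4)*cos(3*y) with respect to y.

Use integration by parts with u = y**3 - 4*y**2 - 3*y - 4, dv = cos(3*y) dy, so v = sin(3*y)/3.
Apply parts 3 times (tabular method): alternate signs, differentiate u down to 0, integrate dv up.

y**3*sin(3*y)/3 - 4*y**2*sin(3*y)/3 + y**2*cos(3*y)/3 - 11*y*sin(3*y)/9 - 8*y*cos(3*y)/9 - 28*sin(3*y)/27 - 11*cos(3*y)/27 + C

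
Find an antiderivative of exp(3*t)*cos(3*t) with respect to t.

Let I denote the integral. Integrate by parts with u = cos(3*t), dv = exp(3*t) dt, so v = exp(3*t)/3: I = exp(3*t)*cos(3*t)/3 + ∫ exp(3*t)*sin(3*t) dt.
Apply parts again with u = sin(3*t), dv = exp(3*t) dt: ∫ exp(3*t)*sin(3*t) dt = exp(3*t)*sin(3*t)/3 − I. Substituting back brings back I: I = exp(3*t)*sin(3*t)/3 + exp(3*t)*cos(3*t)/3 − I.
Solving for I: (1 + 1)·I equals the remaining terms, so I = (1/2)·(exp(3*t)*sin(3*t)/3 + exp(3*t)*cos(3*t)/3).

exp(3*t)*sin(3*t)/6 + exp(3*t)*cos(3*t)/6 + C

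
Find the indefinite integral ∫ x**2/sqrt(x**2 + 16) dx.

Substitute x = 4·tan(θ), so dx = 4·sec(θ)^2 dθ and the radical becomes sqrt(x**2 + 16) = 4·sec(θ) by the Pythagorean identity.
Integrate the resulting trig expression in θ, then back-substitute tan(θ) = x/4, sec(θ) = sqrt(x**2 + 16)/4 (absorbing any constant into C).

x*sqrt(x**2 + 16)/2 - 8*log(x + sqrt(x**2 + 16)) + C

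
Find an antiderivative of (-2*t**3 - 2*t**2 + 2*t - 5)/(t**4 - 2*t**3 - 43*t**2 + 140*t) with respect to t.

-log(t)/28 - 59*log(t - 5)/12 + 157*log(t - 4)/44 - 569*log(t + 7)/924 + C

Factor the denominator: t*(t - 5)*(t - 4)*(t + 7).
Partial-fraction decomposition: -569/(924*(t + 7)) + 157/(44*(t - 4)) - 59/(12*(t - 5)) - 1/(28*t).
Integrate each term: A/(t−a) contributes A·log|t−a|.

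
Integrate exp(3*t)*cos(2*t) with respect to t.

Let I denote the integral. Integrate by parts with u = cos(2*t), dv = exp(3*t) dt, so v = exp(3*t)/3: I = exp(3*t)*cos(2*t)/3 + (2/3)·∫ exp(3*t)*sin(2*t) dt.
Apply parts again with u = sin(2*t), dv = exp(3*t) dt: ∫ exp(3*t)*sin(2*t) dt = exp(3*t)*sin(2*t)/3 − (2/3)·I. Substituting back brings back I: I = 2*exp(3*t)*sin(2*t)/9 + exp(3*t)*cos(2*t)/3 − (4/9)·I.
Solving for I: (1 + 4/9)·I equals the remaining terms, so I = (9/13)·(2*exp(3*t)*sin(2*t)/9 + exp(3*t)*cos(2*t)/3).

2*exp(3*t)*sin(2*t)/13 + 3*exp(3*t)*cos(2*t)/13 + C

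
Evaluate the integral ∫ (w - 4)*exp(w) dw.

Use integration by parts with u = w - 4, dv = exp(w) dw, so v = exp(w).
Apply parts 1 times (tabular method): alternate signs, differentiate u down to 0, integrate dv up.

(w - 5)*exp(w) + C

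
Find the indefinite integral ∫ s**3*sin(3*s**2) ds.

-s**2*cos(3*s**2)/6 + sin(3*s**2)/18 + C

Let u = s², du = 2s ds; rewrite as (1/2)∫ u^1·sin(3u) du.
Now integrate by parts 1 time.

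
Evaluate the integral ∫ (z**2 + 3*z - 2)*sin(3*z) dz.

-z**2*cos(3*z)/3 + 2*z*sin(3*z)/9 - z*cos(3*z) + sin(3*z)/3 + 20*cos(3*z)/27 + C

Use integration by parts with u = z**2 + 3*z - 2, dv = sin(3*z) dz, so v = -cos(3*z)/3.
Apply parts 2 times (tabular method): alternate signs, differentiate u down to 0, integrate dv up.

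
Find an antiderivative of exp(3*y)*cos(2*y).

Let I denote the integral. Integrate by parts with u = cos(2*y), dv = exp(3*y) dy, so v = exp(3*y)/3: I = exp(3*y)*cos(2*y)/3 + (2/3)·∫ exp(3*y)*sin(2*y) dy.
Apply parts again with u = sin(2*y), dv = exp(3*y) dy: ∫ exp(3*y)*sin(2*y) dy = exp(3*y)*sin(2*y)/3 − (2/3)·I. Substituting back brings back I: I = 2*exp(3*y)*sin(2*y)/9 + exp(3*y)*cos(2*y)/3 − (4/9)·I.
Solving for I: (1 + 4/9)·I equals the remaining terms, so I = (9/13)·(2*exp(3*y)*sin(2*y)/9 + exp(3*y)*cos(2*y)/3).

2*exp(3*y)*sin(2*y)/13 + 3*exp(3*y)*cos(2*y)/13 + C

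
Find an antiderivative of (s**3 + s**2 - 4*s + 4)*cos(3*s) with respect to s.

s**3*sin(3*s)/3 + s**2*sin(3*s)/3 + s**2*cos(3*s)/3 - 14*s*sin(3*s)/9 + 2*s*cos(3*s)/9 + 34*sin(3*s)/27 - 14*cos(3*s)/27 + C

Use integration by parts with u = s**3 + s**2 - 4*s + 4, dv = cos(3*s) ds, so v = sin(3*s)/3.
Apply parts 3 times (tabular method): alternate signs, differentiate u down to 0, integrate dv up.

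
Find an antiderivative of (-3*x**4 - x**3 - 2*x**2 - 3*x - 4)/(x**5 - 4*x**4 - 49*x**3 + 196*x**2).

-log(x)/49 - 7669*log(x - 7)/2058 + 5*log(x - 4)/3 - 631*log(x + 7)/686 + 1/(49*x) + C

Factor the denominator: x**2*(x - 7)*(x - 4)*(x + 7).
Partial-fraction decomposition: -631/(686*(x + 7)) + 5/(3*(x - 4)) - 7669/(2058*(x - 7)) - 1/(49*x) - 1/(49*x**2).
Integrate each term; A/(x−a) gives A·log|x−a|; A/(x−a)² gives −A/(x−a).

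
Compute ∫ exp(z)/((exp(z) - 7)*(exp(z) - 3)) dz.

log(exp(z) - 7)/4 - log(exp(z) - 3)/4 + C

Let u = e^z, du = e^z dz.
The integral becomes ∫ du/((u-7)(u-3)); decompose into partial fractions.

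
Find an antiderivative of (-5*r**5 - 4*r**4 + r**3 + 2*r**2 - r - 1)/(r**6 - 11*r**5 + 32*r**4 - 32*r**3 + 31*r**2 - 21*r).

log(r)/21 - 46603*log(r - 7)/4200 + 749*log(r - 3)/120 - log(r - 1)/3 + 7*log(r**2 + 1)/100 + 7*atan(r)/25 + C

Factor the denominator: r*(r - 7)*(r - 3)*(r - 1)*(r**2 + 1).
Partial-fraction decomposition: 7*(r + 2)/(50*(r**2 + 1)) - 1/(3*(r - 1)) + 749/(120*(r - 3)) - 46603/(4200*(r - 7)) + 1/(21*r).
Integrate each term; A/(r−a) gives A·log|r−a|; the (Br+D)/(r²+p²) term gives a log and an atan.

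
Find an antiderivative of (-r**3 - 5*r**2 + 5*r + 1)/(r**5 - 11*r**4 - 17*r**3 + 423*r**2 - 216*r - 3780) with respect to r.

Factor the denominator: (r - 7)*(r - 6)**2*(r + 3)*(r + 5).
Partial-fraction decomposition: -1/(121*(r + 5)) + 8/(405*(r + 3)) + 44972/(9801*(r - 6)) + 365/(99*(r - 6)**2) - 23/(5*(r - 7)).
Integrate each term; A/(r−a) gives A·log|r−a|; A/(r−a)² gives −A/(r−a).

-23*log(r - 7)/5 + 44972*log(r - 6)/9801 + 8*log(r + 3)/405 - log(r + 5)/121 - 365/(99*r - 594) + C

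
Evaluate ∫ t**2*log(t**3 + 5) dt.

Let u = t**3 + 5, so du = (3*t**2) dt.
The integral becomes (1/3)·∫ log(u) du; integrate by parts with u′=log(u), dv′=du.

t**3*log(t**3 + 5)/3 - t**3/3 + 5*log(t**3 + 5)/3 + C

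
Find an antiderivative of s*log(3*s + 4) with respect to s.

Use integration by parts with u = log(3*s + 4), dv = s ds.
Then du = 3/(3*s + 4) ds and v = s**2/2.

s**2*log(3*s + 4)/2 - s**2/4 + 2*s/3 - 8*log(3*s + 4)/9 + C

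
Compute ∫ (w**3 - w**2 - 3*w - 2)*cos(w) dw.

Use integration by parts with u = w**3 - w**2 - 3*w - 2, dv = cos(w) dw, so v = sin(w).
Apply parts 3 times (tabular method): alternate signs, differentiate u down to 0, integrate dv up.

w**3*sin(w) - w**2*sin(w) + 3*w**2*cos(w) - 9*w*sin(w) - 2*w*cos(w) - 9*cos(w) + C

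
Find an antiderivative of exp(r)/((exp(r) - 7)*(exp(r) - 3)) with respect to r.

log(exp(r) - 7)/4 - log(exp(r) - 3)/4 + C

Let u = e^r, du = e^r dr.
The integral becomes ∫ du/((u-3)(u-7)); decompose into partial fractions.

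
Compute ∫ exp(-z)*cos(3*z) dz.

Let I denote the integral. Integrate by parts with u = cos(3*z), dv = exp(-z) dz, so v = -exp(-z): I = -exp(-z)*cos(3*z) − 3·∫ exp(-z)*sin(3*z) dz.
Apply parts again with u = sin(3*z), dv = exp(-z) dz: ∫ exp(-z)*sin(3*z) dz = -exp(-z)*sin(3*z) + 3·I. Substituting back brings back I: I = 3*exp(-z)*sin(3*z) - exp(-z)*cos(3*z) − 9·I.
Solving for I: (1 + 9)·I equals the remaining terms, so I = (1/10)·(3*exp(-z)*sin(3*z) - exp(-z)*cos(3*z)).

3*exp(-z)*sin(3*z)/10 - exp(-z)*cos(3*z)/10 + C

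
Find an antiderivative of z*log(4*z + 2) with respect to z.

Use integration by parts with u = log(4*z + 2), dv = z dz.
Then du = 4/(4*z + 2) dz and v = z**2/2.

z**2*log(4*z + 2)/2 - z**2/4 + z/4 - log(2*z + 1)/8 + C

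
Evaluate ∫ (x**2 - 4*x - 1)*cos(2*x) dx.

x**2*sin(2*x)/2 - 2*x*sin(2*x) + x*cos(2*x)/2 - 3*sin(2*x)/4 - cos(2*x) + C

Use integration by parts with u = x**2 - 4*x - 1, dv = cos(2*x) dx, so v = sin(2*x)/2.
Apply parts 2 times (tabular method): alternate signs, differentiate u down to 0, integrate dv up.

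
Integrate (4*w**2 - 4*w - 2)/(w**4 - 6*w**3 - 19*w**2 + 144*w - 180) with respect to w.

59*log(w - 6)/66 - 11*log(w - 3)/12 + 3*log(w - 2)/14 - 59*log(w + 5)/308 + C

Factor the denominator: (w - 6)*(w - 3)*(w - 2)*(w + 5).
Partial-fraction decomposition: -59/(308*(w + 5)) + 3/(14*(w - 2)) - 11/(12*(w - 3)) + 59/(66*(w - 6)).
Integrate each term: A/(w−a) contributes A·log|w−a|.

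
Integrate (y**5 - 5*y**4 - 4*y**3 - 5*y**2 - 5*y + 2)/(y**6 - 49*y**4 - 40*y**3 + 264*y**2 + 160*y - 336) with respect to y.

Factor the denominator: (y - 7)*(y - 2)*(y - 1)*(y + 2)**2*(y + 6).
Partial-fraction decomposition: 3385/(2912*(y + 6)) - 1511/(3888*(y + 2)) + 11/(54*(y + 2)**2) - 8/(189*(y - 1)) + 27/(160*(y - 2)) + 1576/(15795*(y - 7)).
Integrate each term; A/(y−a) gives A·log|y−a|; A/(y−a)² gives −A/(y−a).

1576*log(y - 7)/15795 + 27*log(y - 2)/160 - 8*log(y - 1)/189 - 1511*log(y + 2)/3888 + 3385*log(y + 6)/2912 - 11/(54*y + 108) + C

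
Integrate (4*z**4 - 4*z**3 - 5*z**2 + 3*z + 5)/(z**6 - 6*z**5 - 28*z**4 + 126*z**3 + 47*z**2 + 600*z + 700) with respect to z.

Factor the denominator: (z - 7)*(z - 5)*(z + 1)*(z + 5)*(z**2 + 4).
Partial-fraction decomposition: -(65*z - 287)/(1537*(z**2 + 4)) - 191/(928*(z + 5)) + 1/(192*(z + 1)) - 379/(696*(z - 5)) + 2671/(3392*(z - 7)).
Integrate each term; A/(z−a) gives A·log|z−a|; the (Bz+D)/(z²+p²) term gives a log and an atan.

2671*log(z - 7)/3392 - 379*log(z - 5)/696 + log(z + 1)/192 - 191*log(z + 5)/928 - 65*log(z**2 + 4)/3074 + 287*atan(z/2)/3074 + C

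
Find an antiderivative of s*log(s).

Use integration by parts with u = log(s), dv = s ds.
Then du = 1/s ds and v = s**2/2.

s**2*log(s)/2 - s**2/4 + C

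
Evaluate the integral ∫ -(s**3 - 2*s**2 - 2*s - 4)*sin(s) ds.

s**3*cos(s) - 3*s**2*sin(s) - 2*s**2*cos(s) + 4*s*sin(s) - 8*s*cos(s) + 8*sin(s) + C

Use integration by parts with u = s**3 - 2*s**2 - 2*s - 4, dv = -sin(s) ds, so v = cos(s).
Apply parts 3 times (tabular method): alternate signs, differentiate u down to 0, integrate dv up.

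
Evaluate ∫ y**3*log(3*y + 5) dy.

Use integration by parts with u = log(3*y + 5), dv = y**3 dy.
Then du = 3/(3*y + 5) dy and v = y**4/4.

y**4*log(3*y + 5)/4 - y**4/16 + 5*y**3/36 - 25*y**2/72 + 125*y/108 - 625*log(3*y + 5)/324 + C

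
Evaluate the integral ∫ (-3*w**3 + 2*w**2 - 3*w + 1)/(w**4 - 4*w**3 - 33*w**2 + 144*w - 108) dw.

Factor the denominator: (w - 6)*(w - 3)*(w - 1)*(w + 6).
Partial-fraction decomposition: -739/(756*(w + 6)) - 3/(70*(w - 1)) + 71/(54*(w - 3)) - 593/(180*(w - 6)).
Integrate each term: A/(w−a) contributes A·log|w−a|.

-593*log(w - 6)/180 + 71*log(w - 3)/54 - 3*log(w - 1)/70 - 739*log(w + 6)/756 + C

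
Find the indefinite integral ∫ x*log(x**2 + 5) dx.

Let u = x**2 + 5, so du = (2*x) dx.
The integral becomes (1/2)·∫ log(u) du; integrate by parts with u′=log(u), dv′=du.

x**2*log(x**2 + 5)/2 - x**2/2 + 5*log(x**2 + 5)/2 + C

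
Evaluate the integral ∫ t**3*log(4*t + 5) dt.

t**4*log(4*t + 5)/4 - t**4/16 + 5*t**3/48 - 25*t**2/128 + 125*t/256 - 625*log(4*t + 5)/1024 + C

Use integration by parts with u = log(4*t + 5), dv = t**3 dt.
Then du = 4/(4*t + 5) dt and v = t**4/4.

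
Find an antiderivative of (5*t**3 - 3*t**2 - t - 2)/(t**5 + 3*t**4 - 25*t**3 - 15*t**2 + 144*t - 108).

103*log(t - 3)/108 - 3*log(t - 2)/5 - log(t - 1)/56 + 161*log(t + 3)/360 - 148*log(t + 6)/189 + C

Factor the denominator: (t - 3)*(t - 2)*(t - 1)*(t + 3)*(t + 6).
Partial-fraction decomposition: -148/(189*(t + 6)) + 161/(360*(t + 3)) - 1/(56*(t - 1)) - 3/(5*(t - 2)) + 103/(108*(t - 3)).
Integrate each term: A/(t−a) contributes A·log|t−a|.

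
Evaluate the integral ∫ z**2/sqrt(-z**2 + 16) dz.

Substitute z = 4·sin(θ), so dz = 4·cos(θ) dθ and the radical becomes sqrt(-z**2 + 16) = 4·cos(θ) by the Pythagorean identity.
Integrate the resulting trig expression in θ, then back-substitute θ = asin(z/4), sin(θ) = z/4, cos(θ) = sqrt(-z**2 + 16)/4 (absorbing any constant into C).

-z*sqrt(-z**2 + 16)/2 + 8*asin(z/4) + C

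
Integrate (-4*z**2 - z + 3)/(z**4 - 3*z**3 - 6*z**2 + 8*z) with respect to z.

Factor the denominator: z*(z - 4)*(z - 1)*(z + 2).
Partial-fraction decomposition: 11/(36*(z + 2)) + 2/(9*(z - 1)) - 65/(72*(z - 4)) + 3/(8*z).
Integrate each term: A/(z−a) contributes A·log|z−a|.

3*log(z)/8 - 65*log(z - 4)/72 + 2*log(z - 1)/9 + 11*log(z + 2)/36 + C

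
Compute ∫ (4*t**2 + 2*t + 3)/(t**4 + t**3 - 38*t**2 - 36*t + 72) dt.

53*log(t - 6)/160 - 3*log(t - 1)/35 + 5*log(t + 2)/32 - 45*log(t + 6)/112 + C

Factor the denominator: (t - 6)*(t - 1)*(t + 2)*(t + 6).
Partial-fraction decomposition: -45/(112*(t + 6)) + 5/(32*(t + 2)) - 3/(35*(t - 1)) + 53/(160*(t - 6)).
Integrate each term: A/(t−a) contributes A·log|t−a|.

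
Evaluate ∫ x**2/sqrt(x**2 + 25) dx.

Substitute x = 5·tan(θ), so dx = 5·sec(θ)^2 dθ and the radical becomes sqrt(x**2 + 25) = 5·sec(θ) by the Pythagorean identity.
Integrate the resulting trig expression in θ, then back-substitute tan(θ) = x/5, sec(θ) = sqrt(x**2 + 25)/5 (absorbing any constant into C).

x*sqrt(x**2 + 25)/2 - 25*log(x + sqrt(x**2 + 25))/2 + C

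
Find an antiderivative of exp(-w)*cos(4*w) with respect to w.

4*exp(-w)*sin(4*w)/17 - exp(-w)*cos(4*w)/17 + C

Let I denote the integral. Integrate by parts with u = cos(4*w), dv = exp(-w) dw, so v = -exp(-w): I = -exp(-w)*cos(4*w) − 4·∫ exp(-w)*sin(4*w) dw.
Apply parts again with u = sin(4*w), dv = exp(-w) dw: ∫ exp(-w)*sin(4*w) dw = -exp(-w)*sin(4*w) + 4·I. Substituting back brings back I: I = 4*exp(-w)*sin(4*w) - exp(-w)*cos(4*w) − 16·I.
Solving for I: (1 + 16)·I equals the remaining terms, so I = (1/17)·(4*exp(-w)*sin(4*w) - exp(-w)*cos(4*w)).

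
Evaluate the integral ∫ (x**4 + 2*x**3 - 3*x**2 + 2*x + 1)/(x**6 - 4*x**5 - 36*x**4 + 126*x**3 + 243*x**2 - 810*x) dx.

Factor the denominator: x*(x - 6)*(x - 3)**2*(x + 3)*(x + 5).
Partial-fraction decomposition: -291/(7040*(x + 5)) - 5/(1944*(x + 3)) - 2699/(10368*(x - 3)) - 115/(432*(x - 3)**2) + 1633/(5346*(x - 6)) - 1/(810*x).
Integrate each term; A/(x−a) gives A·log|x−a|; A/(x−a)² gives −A/(x−a).

-log(x)/810 + 1633*log(x - 6)/5346 - 2699*log(x - 3)/10368 - 5*log(x + 3)/1944 - 291*log(x + 5)/7040 + 115/(432*x - 1296) + C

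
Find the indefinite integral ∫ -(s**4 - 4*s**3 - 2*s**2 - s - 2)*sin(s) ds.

s**4*cos(s) - 4*s**3*sin(s) - 4*s**3*cos(s) + 12*s**2*sin(s) - 14*s**2*cos(s) + 28*s*sin(s) + 23*s*cos(s) - 23*sin(s) + 26*cos(s) + C

Use integration by parts with u = s**4 - 4*s**3 - 2*s**2 - s - 2, dv = -sin(s) ds, so v = cos(s).
Apply parts 4 times (tabular method): alternate signs, differentiate u down to 0, integrate dv up.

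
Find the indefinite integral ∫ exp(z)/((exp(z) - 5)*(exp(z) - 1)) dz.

Let u = e^z, du = e^z dz.
The integral becomes ∫ du/((u-1)(u-5)); decompose into partial fractions.

log(exp(z) - 5)/4 - log(exp(z) - 1)/4 + C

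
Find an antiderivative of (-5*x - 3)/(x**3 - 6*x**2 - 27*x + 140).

-19*log(x - 7)/18 + 23*log(x - 4)/27 + 11*log(x + 5)/54 + C

Factor the denominator: (x - 7)*(x - 4)*(x + 5).
Partial-fraction decomposition: 11/(54*(x + 5)) + 23/(27*(x - 4)) - 19/(18*(x - 7)).
Integrate each term: A/(x−a) contributes A·log|x−a|.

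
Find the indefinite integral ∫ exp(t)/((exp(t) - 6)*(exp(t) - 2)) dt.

Let u = e^t, du = e^t dt.
The integral becomes ∫ du/((u-6)(u-2)); decompose into partial fractions.

log(exp(t) - 6)/4 - log(exp(t) - 2)/4 + C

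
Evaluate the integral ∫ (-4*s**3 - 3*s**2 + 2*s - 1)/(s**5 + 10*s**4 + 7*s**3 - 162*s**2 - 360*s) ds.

Factor the denominator: s*(s - 4)*(s + 3)*(s + 5)*(s + 6).
Partial-fraction decomposition: 743/(180*(s + 6)) - 23/(5*(s + 5)) + 37/(63*(s + 3)) - 33/(280*(s - 4)) + 1/(360*s).
Integrate each term: A/(s−a) contributes A·log|s−a|.

log(s)/360 - 33*log(s - 4)/280 + 37*log(s + 3)/63 - 23*log(s + 5)/5 + 743*log(s + 6)/180 + C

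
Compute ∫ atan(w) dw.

Use integration by parts with u = arctan(w), dv = dw.
Then du = 1/(w**2 + 1) dw.

w*atan(w) - log(w**2 + 1)/2 + C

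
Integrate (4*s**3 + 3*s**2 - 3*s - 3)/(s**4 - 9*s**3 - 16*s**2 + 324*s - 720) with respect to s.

Factor the denominator: (s - 6)*(s - 5)*(s - 4)*(s + 6).
Partial-fraction decomposition: 247/(440*(s + 6)) + 289/(20*(s - 4)) - 557/(11*(s - 5)) + 317/(8*(s - 6)).
Integrate each term: A/(s−a) contributes A·log|s−a|.

317*log(s - 6)/8 - 557*log(s - 5)/11 + 289*log(s - 4)/20 + 247*log(s + 6)/440 + C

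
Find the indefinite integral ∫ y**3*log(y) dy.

Use integration by parts with u = log(y), dv = y**3 dy.
Then du = 1/y dy and v = y**4/4.

y**4*log(y)/4 - y**4/16 + C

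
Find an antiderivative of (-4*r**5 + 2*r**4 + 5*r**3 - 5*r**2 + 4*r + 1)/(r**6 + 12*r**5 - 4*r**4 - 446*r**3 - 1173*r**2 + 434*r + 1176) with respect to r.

Factor the denominator: (r - 6)*(r - 1)*(r + 1)*(r + 4)*(r + 7)**2.
Partial-fraction decomposition: -82181/(194688*(r + 7)) + 70043/(1872*(r + 7)**2) - 4193/(1350*(r + 4)) - 1/(216*(r + 1)) - 3/(3200*(r - 1)) - 3941/(8450*(r - 6)).
Integrate each term; A/(r−a) gives A·log|r−a|; A/(r−a)² gives −A/(r−a).

-3941*log(r - 6)/8450 - 3*log(r - 1)/3200 - log(r + 1)/216 - 4193*log(r + 4)/1350 - 82181*log(r + 7)/194688 - 70043/(1872*r + 13104) + C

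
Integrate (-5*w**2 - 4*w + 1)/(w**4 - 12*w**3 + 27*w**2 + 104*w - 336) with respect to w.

-136*log(w - 7)/45 + 1304*log(w - 4)/441 + 16*log(w + 3)/245 - 95/(21*w - 84) + C

Factor the denominator: (w - 7)*(w - 4)**2*(w + 3).
Partial-fraction decomposition: 16/(245*(w + 3)) + 1304/(441*(w - 4)) + 95/(21*(w - 4)**2) - 136/(45*(w - 7)).
Integrate each term; A/(w−a) gives A·log|w−a|; A/(w−a)² gives −A/(w−a).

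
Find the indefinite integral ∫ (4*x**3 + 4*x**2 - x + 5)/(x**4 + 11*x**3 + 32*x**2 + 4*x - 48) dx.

4*log(x - 1)/35 + 3*log(x + 2)/8 - 183*log(x + 4)/20 + 709*log(x + 6)/56 + C

Factor the denominator: (x - 1)*(x + 2)*(x + 4)*(x + 6).
Partial-fraction decomposition: 709/(56*(x + 6)) - 183/(20*(x + 4)) + 3/(8*(x + 2)) + 4/(35*(x - 1)).
Integrate each term: A/(x−a) contributes A·log|x−a|.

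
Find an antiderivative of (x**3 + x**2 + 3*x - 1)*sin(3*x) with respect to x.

-x**3*cos(3*x)/3 + x**2*sin(3*x)/3 - x**2*cos(3*x)/3 + 2*x*sin(3*x)/9 - 7*x*cos(3*x)/9 + 7*sin(3*x)/27 + 11*cos(3*x)/27 + C

Use integration by parts with u = x**3 + x**2 + 3*x - 1, dv = sin(3*x) dx, so v = -cos(3*x)/3.
Apply parts 3 times (tabular method): alternate signs, differentiate u down to 0, integrate dv up.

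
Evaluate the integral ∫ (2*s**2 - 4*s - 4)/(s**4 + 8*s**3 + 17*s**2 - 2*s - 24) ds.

Factor the denominator: (s - 1)*(s + 2)*(s + 3)*(s + 4).
Partial-fraction decomposition: -22/(5*(s + 4)) + 13/(2*(s + 3)) - 2/(s + 2) - 1/(10*(s - 1)).
Integrate each term: A/(s−a) contributes A·log|s−a|.

-log(s - 1)/10 - 2*log(s + 2) + 13*log(s + 3)/2 - 22*log(s + 4)/5 + C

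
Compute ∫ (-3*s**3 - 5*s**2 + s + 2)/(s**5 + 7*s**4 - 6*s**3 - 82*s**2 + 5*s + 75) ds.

-121*log(s - 3)/512 + 5*log(s - 1)/144 - log(s + 1)/128 + 965*log(s + 5)/4608 + 247/(192*s + 960) + C

Factor the denominator: (s - 3)*(s - 1)*(s + 1)*(s + 5)**2.
Partial-fraction decomposition: 965/(4608*(s + 5)) - 247/(192*(s + 5)**2) - 1/(128*(s + 1)) + 5/(144*(s - 1)) - 121/(512*(s - 3)).
Integrate each term; A/(s−a) gives A·log|s−a|; A/(s−a)² gives −A/(s−a).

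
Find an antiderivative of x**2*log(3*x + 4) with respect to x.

Use integration by parts with u = log(3*x + 4), dv = x**2 dx.
Then du = 3/(3*x + 4) dx and v = x**3/3.

x**3*log(3*x + 4)/3 - x**3/9 + 2*x**2/9 - 16*x/27 + 64*log(3*x + 4)/81 + C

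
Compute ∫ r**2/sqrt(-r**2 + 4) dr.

Substitute r = 2·sin(θ), so dr = 2·cos(θ) dθ and the radical becomes sqrt(-r**2 + 4) = 2·cos(θ) by the Pythagorean identity.
Integrate the resulting trig expression in θ, then back-substitute θ = asin(r/2), sin(θ) = r/2, cos(θ) = sqrt(-r**2 + 4)/2 (absorbing any constant into C).

-r*sqrt(-r**2 + 4)/2 + 2*asin(r/2) + C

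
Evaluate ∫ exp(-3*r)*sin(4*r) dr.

-3*exp(-3*r)*sin(4*r)/25 - 4*exp(-3*r)*cos(4*r)/25 + C

Let I denote the integral. Integrate by parts with u = sin(4*r), dv = exp(-3*r) dr, so v = -exp(-3*r)/3: I = -exp(-3*r)*sin(4*r)/3 + (4/3)·∫ exp(-3*r)*cos(4*r) dr.
Apply parts again with u = cos(4*r), dv = exp(-3*r) dr: ∫ exp(-3*r)*cos(4*r) dr = -exp(-3*r)*cos(4*r)/3 − (4/3)·I. Substituting back brings back I: I = -exp(-3*r)*sin(4*r)/3 - 4*exp(-3*r)*cos(4*r)/9 − (16/9)·I.
Solving for I: (1 + 16/9)·I equals the remaining terms, so I = (9/25)·(-exp(-3*r)*sin(4*r)/3 - 4*exp(-3*r)*cos(4*r)/9).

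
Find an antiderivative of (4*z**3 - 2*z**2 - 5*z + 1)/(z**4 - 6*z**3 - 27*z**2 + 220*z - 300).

1037*log(z - 5)/363 + 5*log(z - 2)/24 + 905*log(z + 6)/968 - 142/(11*z - 55) + C

Factor the denominator: (z - 5)**2*(z - 2)*(z + 6).
Partial-fraction decomposition: 905/(968*(z + 6)) + 5/(24*(z - 2)) + 1037/(363*(z - 5)) + 142/(11*(z - 5)**2).
Integrate each term; A/(z−a) gives A·log|z−a|; A/(z−a)² gives −A/(z−a).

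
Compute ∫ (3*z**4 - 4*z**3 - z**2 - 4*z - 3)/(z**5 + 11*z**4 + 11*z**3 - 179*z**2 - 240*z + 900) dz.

37*log(z - 3)/192 - log(z - 2)/392 - 197511*log(z + 5)/3136 + 1579*log(z + 6)/24 - 2367/(56*z + 280) + C

Factor the denominator: (z - 3)*(z - 2)*(z + 5)**2*(z + 6).
Partial-fraction decomposition: 1579/(24*(z + 6)) - 197511/(3136*(z + 5)) + 2367/(56*(z + 5)**2) - 1/(392*(z - 2)) + 37/(192*(z - 3)).
Integrate each term; A/(z−a) gives A·log|z−a|; A/(z−a)² gives −A/(z−a).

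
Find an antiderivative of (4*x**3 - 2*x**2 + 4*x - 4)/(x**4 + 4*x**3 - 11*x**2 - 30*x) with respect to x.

Factor the denominator: x*(x - 3)*(x + 2)*(x + 5).
Partial-fraction decomposition: 287/(60*(x + 5)) - 26/(15*(x + 2)) + 49/(60*(x - 3)) + 2/(15*x).
Integrate each term: A/(x−a) contributes A·log|x−a|.

2*log(x)/15 + 49*log(x - 3)/60 - 26*log(x + 2)/15 + 287*log(x + 5)/60 + C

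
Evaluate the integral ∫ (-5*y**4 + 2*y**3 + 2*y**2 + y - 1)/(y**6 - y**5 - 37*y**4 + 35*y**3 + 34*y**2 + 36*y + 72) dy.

-853*log(y - 6)/1776 + 11*log(y - 2)/96 - log(y + 1)/30 + 6847*log(y + 6)/17760 + log(y**2 + 1)/148 - 5*atan(y)/74 + C

Factor the denominator: (y - 6)*(y - 2)*(y + 1)*(y + 6)*(y**2 + 1).
Partial-fraction decomposition: (y - 5)/(74*(y**2 + 1)) + 6847/(17760*(y + 6)) - 1/(30*(y + 1)) + 11/(96*(y - 2)) - 853/(1776*(y - 6)).
Integrate each term; A/(y−a) gives A·log|y−a|; the (By+D)/(y²+p²) term gives a log and an atan.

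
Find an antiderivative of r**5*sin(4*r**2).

-r**4*cos(4*r**2)/8 + r**2*sin(4*r**2)/16 + cos(4*r**2)/64 + C

Let u = r², du = 2r dr; rewrite as (1/2)∫ u^2·sin(4u) du.
Now integrate by parts 2 times.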